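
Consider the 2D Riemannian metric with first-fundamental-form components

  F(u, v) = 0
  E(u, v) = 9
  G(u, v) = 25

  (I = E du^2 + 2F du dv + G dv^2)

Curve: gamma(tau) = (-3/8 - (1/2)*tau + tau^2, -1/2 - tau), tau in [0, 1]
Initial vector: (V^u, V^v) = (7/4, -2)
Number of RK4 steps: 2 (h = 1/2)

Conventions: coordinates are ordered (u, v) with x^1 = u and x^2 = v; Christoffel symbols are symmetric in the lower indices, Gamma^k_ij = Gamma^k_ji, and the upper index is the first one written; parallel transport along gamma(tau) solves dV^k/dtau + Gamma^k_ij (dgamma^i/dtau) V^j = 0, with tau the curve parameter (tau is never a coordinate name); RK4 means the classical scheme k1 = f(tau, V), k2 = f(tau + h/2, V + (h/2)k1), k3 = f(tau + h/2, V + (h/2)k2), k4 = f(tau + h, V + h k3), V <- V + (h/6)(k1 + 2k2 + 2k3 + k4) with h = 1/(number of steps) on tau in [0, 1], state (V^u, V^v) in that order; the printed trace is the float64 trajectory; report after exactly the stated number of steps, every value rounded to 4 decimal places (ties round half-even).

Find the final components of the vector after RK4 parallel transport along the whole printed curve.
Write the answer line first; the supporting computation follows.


Answer: V^u = 1.7500, V^v = -2.0000

gamma'(tau) = (-1/2 + 2*tau, -1); f(tau, V)^k = -Gamma^k_ij(gamma(tau)) gamma'^i(tau) V^j; h = 1/2; intermediate values shown to 6 dp
curve data and Christoffel symbols at the stage parameters:
  tau = 0.000000: gamma = (-0.375000, -0.500000), gamma' = (-0.500000, -1.000000); Gamma_uuu = 0.000000, Gamma_uuv = 0.000000, Gamma_uvv = 0.000000, Gamma_vuu = 0.000000, Gamma_vuv = 0.000000, Gamma_vvv = 0.000000
  tau = 0.250000: gamma = (-0.437500, -0.750000), gamma' = (0.000000, -1.000000); Gamma_uuu = 0.000000, Gamma_uuv = 0.000000, Gamma_uvv = 0.000000, Gamma_vuu = 0.000000, Gamma_vuv = 0.000000, Gamma_vvv = 0.000000
  tau = 0.500000: gamma = (-0.375000, -1.000000), gamma' = (0.500000, -1.000000); Gamma_uuu = 0.000000, Gamma_uuv = 0.000000, Gamma_uvv = 0.000000, Gamma_vuu = 0.000000, Gamma_vuv = 0.000000, Gamma_vvv = 0.000000
  tau = 0.750000: gamma = (-0.187500, -1.250000), gamma' = (1.000000, -1.000000); Gamma_uuu = 0.000000, Gamma_uuv = 0.000000, Gamma_uvv = 0.000000, Gamma_vuu = 0.000000, Gamma_vuv = 0.000000, Gamma_vvv = 0.000000
  tau = 1.000000: gamma = (0.125000, -1.500000), gamma' = (1.500000, -1.000000); Gamma_uuu = 0.000000, Gamma_uuv = 0.000000, Gamma_uvv = 0.000000, Gamma_vuu = 0.000000, Gamma_vuv = 0.000000, Gamma_vvv = 0.000000
step 0: V^u = 1.7500, V^v = -2.0000
step 1: k1 = (0.000000, 0.000000), k2 = (0.000000, 0.000000), k3 = (0.000000, 0.000000), k4 = (0.000000, 0.000000); V <- V + (h/6)(k1 + 2k2 + 2k3 + k4): V^u = 1.7500, V^v = -2.0000
step 2: k1 = (0.000000, 0.000000), k2 = (0.000000, 0.000000), k3 = (0.000000, 0.000000), k4 = (0.000000, 0.000000); V <- V + (h/6)(k1 + 2k2 + 2k3 + k4): V^u = 1.7500, V^v = -2.0000


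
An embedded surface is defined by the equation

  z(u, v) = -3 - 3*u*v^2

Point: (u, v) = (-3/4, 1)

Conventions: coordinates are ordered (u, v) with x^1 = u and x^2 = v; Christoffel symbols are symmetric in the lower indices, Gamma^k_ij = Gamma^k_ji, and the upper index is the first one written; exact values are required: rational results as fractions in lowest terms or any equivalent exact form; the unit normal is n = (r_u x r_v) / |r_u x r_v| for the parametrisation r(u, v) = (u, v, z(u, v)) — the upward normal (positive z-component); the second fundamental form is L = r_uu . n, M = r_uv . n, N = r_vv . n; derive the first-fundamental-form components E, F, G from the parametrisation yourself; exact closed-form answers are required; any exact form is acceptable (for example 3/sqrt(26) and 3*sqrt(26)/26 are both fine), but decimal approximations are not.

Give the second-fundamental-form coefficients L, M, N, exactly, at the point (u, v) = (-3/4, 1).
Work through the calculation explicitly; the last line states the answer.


z_u = -3, z_v = 9/2, z_uu = 0, z_uv = -6, z_vv = 9/2
E = 10, F = -27/2, G = 85/4; answer radicand W^2 = 121/4
unnormalised second-form numerators: l = 0, m = -6, n = 9/2; L = l/sqrt(121/4), and similarly M = m/sqrt(W^2), N = n/sqrt(W^2)

Answer: L = 0, M = -12/11, N = 9/11


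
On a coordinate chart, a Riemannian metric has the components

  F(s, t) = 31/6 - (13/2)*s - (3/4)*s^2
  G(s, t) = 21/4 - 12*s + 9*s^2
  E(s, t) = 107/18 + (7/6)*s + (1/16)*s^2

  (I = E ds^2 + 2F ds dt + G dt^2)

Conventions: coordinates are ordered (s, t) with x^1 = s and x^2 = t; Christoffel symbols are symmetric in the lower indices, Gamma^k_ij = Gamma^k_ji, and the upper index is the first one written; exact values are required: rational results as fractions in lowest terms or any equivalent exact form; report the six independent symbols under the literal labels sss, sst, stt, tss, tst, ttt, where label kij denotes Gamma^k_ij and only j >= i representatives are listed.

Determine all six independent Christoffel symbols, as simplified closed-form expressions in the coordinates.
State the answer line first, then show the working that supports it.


Answer: Gamma_sss = (-324*s^3 - 5832*s^2 - 23715*s + 21108)/(3069*s^2 + 1128*s + 2600), Gamma_sst = (3888*s^3 + 31104*s^2 - 49248*s + 17856)/(3069*s^2 + 1128*s + 2600), Gamma_stt = (-46656*s^3 + 93312*s^2 - 68688*s + 18144)/(3069*s^2 + 1128*s + 2600), Gamma_tss = (-27*s^3 - 756*s^2 - 7506*s - 23992)/(3069*s^2 + 1128*s + 2600), Gamma_tst = (324*s^3 + 5832*s^2 + 26784*s - 20544)/(3069*s^2 + 1128*s + 2600), Gamma_ttt = (-3888*s^3 - 31104*s^2 + 49248*s - 17856)/(3069*s^2 + 1128*s + 2600)

E = 107/18 + (7/6)*s + (1/16)*s^2; F = 31/6 - (13/2)*s - (3/4)*s^2; G = 21/4 - 12*s + 9*s^2
Gamma^k_ij = (1/2) g^{kl} (d_i g_jl + d_j g_il - d_l g_ij), with g^inv = (1/(EG-F^2)) [[G, -F], [-F, E]]
first partials: E_s = 7/6 + (1/8)*s, E_t = 0, F_s = -13/2 - (3/2)*s, F_t = 0, G_s = -12 + 18*s, G_t = 0
D = EG - F^2 = 325/72 + (47/24)*s + (341/64)*s^2
expanded: Gamma^s_ss = (G E_s - 2F F_s + F E_t)/(2D), Gamma^s_st = (G E_t - F G_s)/(2D), Gamma^s_tt = (2G F_t - G G_s - F G_t)/(2D), Gamma^t_ss = (2E F_s - E E_t - F E_s)/(2D), Gamma^t_st = (E G_s - F E_t)/(2D), Gamma^t_tt = (E G_t - 2F F_t + F G_s)/(2D); substitute and cancel common factors


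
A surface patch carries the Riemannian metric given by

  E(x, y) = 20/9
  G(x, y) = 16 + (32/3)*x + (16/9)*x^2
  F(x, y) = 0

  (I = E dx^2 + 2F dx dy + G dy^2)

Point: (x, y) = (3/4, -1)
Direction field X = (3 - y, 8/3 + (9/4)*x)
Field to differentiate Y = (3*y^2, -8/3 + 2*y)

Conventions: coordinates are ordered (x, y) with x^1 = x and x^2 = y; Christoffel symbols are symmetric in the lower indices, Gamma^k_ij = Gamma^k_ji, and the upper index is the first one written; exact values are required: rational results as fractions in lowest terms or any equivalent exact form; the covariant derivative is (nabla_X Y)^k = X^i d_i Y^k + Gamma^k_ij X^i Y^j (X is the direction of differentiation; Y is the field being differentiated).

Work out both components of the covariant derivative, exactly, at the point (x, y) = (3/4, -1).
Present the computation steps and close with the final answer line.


E = 20/9, F = 0, G = 25 at the point
E_x = 0, E_y = 0, F_x = 0, F_y = 0, G_x = 40/3, G_y = 0
EG - F^2 = 500/9;  g^inv = (9/500) * [[25, 0], [0, 20/9]]
first-kind symbols [ij,l] = (1/2)(d_i g_jl + d_j g_il - d_l g_ij): [xx,x] = E_x/2 = 0, [xx,y] = F_x - E_y/2 = 0, [xy,x] = E_y/2 = 0, [xy,y] = G_x/2 = 20/3, [yy,x] = F_y - G_x/2 = -20/3, [yy,y] = G_y/2 = 0
Gamma^x_ij = (G*[ij,x] - F*[ij,y])/(EG - F^2), Gamma^y_ij = (E*[ij,y] - F*[ij,x])/(EG - F^2)
Gamma_xxx = 0, Gamma_xxy = 0, Gamma_xyy = -3, Gamma_yxx = 0, Gamma_yxy = 4/15, Gamma_yyy = 0
X = (4, 209/48), Y = (3, -14/3) at the point

Answer: (nabla_X Y)^x = 209/6, (nabla_X Y)^y = 2597/360


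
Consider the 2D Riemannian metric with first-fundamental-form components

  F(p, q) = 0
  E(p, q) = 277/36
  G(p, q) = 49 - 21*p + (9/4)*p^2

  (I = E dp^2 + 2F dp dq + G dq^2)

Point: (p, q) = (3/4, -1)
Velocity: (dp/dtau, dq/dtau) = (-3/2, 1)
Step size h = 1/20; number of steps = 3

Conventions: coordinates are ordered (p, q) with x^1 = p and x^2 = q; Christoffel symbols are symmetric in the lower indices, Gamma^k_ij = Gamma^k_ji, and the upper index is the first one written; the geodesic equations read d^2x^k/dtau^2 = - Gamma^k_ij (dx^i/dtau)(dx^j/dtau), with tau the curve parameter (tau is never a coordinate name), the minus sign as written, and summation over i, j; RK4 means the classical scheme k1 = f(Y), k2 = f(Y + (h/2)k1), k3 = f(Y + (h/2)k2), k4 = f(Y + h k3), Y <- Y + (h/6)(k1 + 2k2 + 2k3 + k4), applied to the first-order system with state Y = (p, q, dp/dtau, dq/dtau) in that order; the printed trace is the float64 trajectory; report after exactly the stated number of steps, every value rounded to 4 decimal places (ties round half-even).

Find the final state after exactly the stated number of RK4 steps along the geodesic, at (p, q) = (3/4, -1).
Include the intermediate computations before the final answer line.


f(Y) = (dp/dtau, dq/dtau, -Gamma^p_ij Y'^i Y'^j, -Gamma^q_ij Y'^i Y'^j) with the Gammas evaluated at the stage position; h = 0.050000; intermediate values shown to 6 dp
step 0: p = 0.7500, q = -1.0000, dp/dtau = -1.5000, dq/dtau = 1.0000
step 1:
  k1: at (p, q) = (0.750000, -1.000000), (dp/dtau, dq/dtau) = (-1.500000, 1.000000); Gamma_ppp = 0.000000, Gamma_ppq = 0.000000, Gamma_pqq = 1.145307, Gamma_qpp = 0.000000, Gamma_qpq = -0.255319, Gamma_qqq = 0.000000; k1 = (-1.500000, 1.000000, -1.145307, -0.765957)
  k2: at (p, q) = (0.712500, -0.975000), (dp/dtau, dq/dtau) = (-1.528633, 0.980851); Gamma_ppp = 0.000000, Gamma_ppq = 0.000000, Gamma_pqq = 1.156273, Gamma_qpp = 0.000000, Gamma_qpq = -0.252898, Gamma_qqq = 0.000000; k2 = (-1.528633, 0.980851, -1.112414, -0.758370)
  k3: at (p, q) = (0.711784, -0.975479), (dp/dtau, dq/dtau) = (-1.527810, 0.981041); Gamma_ppp = 0.000000, Gamma_ppq = 0.000000, Gamma_pqq = 1.156482, Gamma_qpp = 0.000000, Gamma_qpq = -0.252852, Gamma_qqq = 0.000000; k3 = (-1.527810, 0.981041, -1.113046, -0.757972)
  k4: at (p, q) = (0.673609, -0.950948), (dp/dtau, dq/dtau) = (-1.555652, 0.962101); Gamma_ppp = 0.000000, Gamma_ppq = 0.000000, Gamma_pqq = 1.167645, Gamma_qpp = 0.000000, Gamma_qpq = -0.250435, Gamma_qqq = 0.000000; k4 = (-1.555652, 0.962101, -1.080818, -0.749649)
  Y <- Y + (h/6)(k1 + 2k2 + 2k3 + k4): p = 0.6736, q = -0.9510, dp/dtau = -1.5556, dq/dtau = 0.9621
step 2:
  k1: at (p, q) = (0.673596, -0.950951), (dp/dtau, dq/dtau) = (-1.555642, 0.962098); Gamma_ppp = 0.000000, Gamma_ppq = 0.000000, Gamma_pqq = 1.167649, Gamma_qpp = 0.000000, Gamma_qpq = -0.250434, Gamma_qqq = 0.000000; k1 = (-1.555642, 0.962098, -1.080813, -0.749638)
  k2: at (p, q) = (0.634704, -0.926899), (dp/dtau, dq/dtau) = (-1.582662, 0.943357); Gamma_ppp = 0.000000, Gamma_ppq = 0.000000, Gamma_pqq = 1.179021, Gamma_qpp = 0.000000, Gamma_qpq = -0.248018, Gamma_qqq = 0.000000; k2 = (-1.582662, 0.943357, -1.049237, -0.740590)
  k3: at (p, q) = (0.634029, -0.927367), (dp/dtau, dq/dtau) = (-1.581873, 0.943583); Gamma_ppp = 0.000000, Gamma_ppq = 0.000000, Gamma_pqq = 1.179219, Gamma_qpp = 0.000000, Gamma_qpq = -0.247977, Gamma_qqq = 0.000000; k3 = (-1.581873, 0.943583, -1.049916, -0.740274)
  k4: at (p, q) = (0.594502, -0.903772), (dp/dtau, dq/dtau) = (-1.608138, 0.925084); Gamma_ppp = 0.000000, Gamma_ppq = 0.000000, Gamma_pqq = 1.190777, Gamma_qpp = 0.000000, Gamma_qpq = -0.245570, Gamma_qqq = 0.000000; k4 = (-1.608138, 0.925084, -1.019044, -0.730649)
  Y <- Y + (h/6)(k1 + 2k2 + 2k3 + k4): p = 0.5945, q = -0.9038, dp/dtau = -1.6081, dq/dtau = 0.9251
step 3:
  k1: at (p, q) = (0.594488, -0.903775), (dp/dtau, dq/dtau) = (-1.608127, 0.925081); Gamma_ppp = 0.000000, Gamma_ppq = 0.000000, Gamma_pqq = 1.190781, Gamma_qpp = 0.000000, Gamma_qpq = -0.245569, Gamma_qqq = 0.000000; k1 = (-1.608127, 0.925081, -1.019040, -0.730640)
  k2: at (p, q) = (0.554285, -0.880648), (dp/dtau, dq/dtau) = (-1.633603, 0.906815); Gamma_ppp = 0.000000, Gamma_ppq = 0.000000, Gamma_pqq = 1.202538, Gamma_qpp = 0.000000, Gamma_qpq = -0.243168, Gamma_qqq = 0.000000; k2 = (-1.633603, 0.906815, -0.988862, -0.720446)
  k3: at (p, q) = (0.553648, -0.881105), (dp/dtau, dq/dtau) = (-1.632848, 0.907070); Gamma_ppp = 0.000000, Gamma_ppq = 0.000000, Gamma_pqq = 1.202724, Gamma_qpp = 0.000000, Gamma_qpq = -0.243130, Gamma_qqq = 0.000000; k3 = (-1.632848, 0.907070, -0.989571, -0.720204)
  k4: at (p, q) = (0.512846, -0.858422), (dp/dtau, dq/dtau) = (-1.657605, 0.889071); Gamma_ppp = 0.000000, Gamma_ppq = 0.000000, Gamma_pqq = 1.214655, Gamma_qpp = 0.000000, Gamma_qpq = -0.240742, Gamma_qqq = 0.000000; k4 = (-1.657605, 0.889071, -0.960120, -0.709577)
  Y <- Y + (h/6)(k1 + 2k2 + 2k3 + k4): p = 0.5128, q = -0.8584, dp/dtau = -1.6576, dq/dtau = 0.8891

Answer: p = 0.5128, q = -0.8584, dp/dtau = -1.6576, dq/dtau = 0.8891


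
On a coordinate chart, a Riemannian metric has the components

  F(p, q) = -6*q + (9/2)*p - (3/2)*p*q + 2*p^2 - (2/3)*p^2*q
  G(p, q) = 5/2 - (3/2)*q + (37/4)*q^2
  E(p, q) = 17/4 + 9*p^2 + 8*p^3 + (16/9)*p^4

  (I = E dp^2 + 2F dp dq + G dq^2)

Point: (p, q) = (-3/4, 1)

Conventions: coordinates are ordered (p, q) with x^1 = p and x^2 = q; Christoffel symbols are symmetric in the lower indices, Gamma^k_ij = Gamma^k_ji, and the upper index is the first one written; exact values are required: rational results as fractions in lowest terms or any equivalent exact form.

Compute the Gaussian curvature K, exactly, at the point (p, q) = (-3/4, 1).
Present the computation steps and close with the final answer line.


E = 13/2, F = -15/2, G = 41/4, EG - F^2 = 83/8 at the point
E_p = -3, E_q = 0, F_p = 1, F_q = -21/4, G_p = 0, G_q = 17
E_qq = 0, F_pq = -1/2, G_pp = 0
Brioschi: K = (det M1 - det M2) / (EG - F^2)^2 with the standard first/second-derivative matrices M1, M2.
M1 = [[-E_qq/2 + F_pq - G_pp/2, E_p/2, F_p - E_q/2], [F_q - G_p/2, E, F], [G_q/2, F, G]] = [[-1/2, -3/2, 1], [-21/4, 13/2, -15/2], [17/2, -15/2, 41/4]]; det M1 = -197/32
M2 = [[0, E_q/2, G_p/2], [E_q/2, E, F], [G_p/2, F, G]] = [[0, 0, 0], [0, 13/2, -15/2], [0, -15/2, 41/4]]; det M2 = 0
det M1 - det M2 = -197/32; K = -197/32 / (83/8)^2 = -394/6889

Answer: K = -394/6889


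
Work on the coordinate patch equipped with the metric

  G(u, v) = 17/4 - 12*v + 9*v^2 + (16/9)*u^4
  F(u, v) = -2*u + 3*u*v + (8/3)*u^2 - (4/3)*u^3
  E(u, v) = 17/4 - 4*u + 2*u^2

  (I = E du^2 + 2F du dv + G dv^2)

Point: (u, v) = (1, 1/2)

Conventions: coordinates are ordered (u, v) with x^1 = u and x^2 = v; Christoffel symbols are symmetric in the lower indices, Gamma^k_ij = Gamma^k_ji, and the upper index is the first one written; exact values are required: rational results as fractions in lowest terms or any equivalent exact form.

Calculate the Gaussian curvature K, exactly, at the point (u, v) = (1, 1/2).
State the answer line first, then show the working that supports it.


Answer: K = -16052/101761

E = 9/4, F = 5/6, G = 41/18, EG - F^2 = 319/72 at the point
E_u = 0, E_v = 0, F_u = 5/6, F_v = 3, G_u = 64/9, G_v = -3
E_vv = 0, F_uv = 3, G_uu = 64/3
By Brioschi, K is (det M1 - det M2) divided by (EG - F^2) squared.
M1 = [[-E_vv/2 + F_uv - G_uu/2, E_u/2, F_u - E_v/2], [F_v - G_u/2, E, F], [G_v/2, F, G]] = [[-23/3, 0, 5/6], [-5/9, 9/4, 5/6], [-3/2, 5/6, 41/18]]; det M1 = -40877/1296
M2 = [[0, E_v/2, G_u/2], [E_v/2, E, F], [G_u/2, F, G]] = [[0, 0, 32/9], [0, 9/4, 5/6], [32/9, 5/6, 41/18]]; det M2 = -256/9
det M1 - det M2 = -4013/1296; K = -4013/1296 / (319/72)^2 = -16052/101761


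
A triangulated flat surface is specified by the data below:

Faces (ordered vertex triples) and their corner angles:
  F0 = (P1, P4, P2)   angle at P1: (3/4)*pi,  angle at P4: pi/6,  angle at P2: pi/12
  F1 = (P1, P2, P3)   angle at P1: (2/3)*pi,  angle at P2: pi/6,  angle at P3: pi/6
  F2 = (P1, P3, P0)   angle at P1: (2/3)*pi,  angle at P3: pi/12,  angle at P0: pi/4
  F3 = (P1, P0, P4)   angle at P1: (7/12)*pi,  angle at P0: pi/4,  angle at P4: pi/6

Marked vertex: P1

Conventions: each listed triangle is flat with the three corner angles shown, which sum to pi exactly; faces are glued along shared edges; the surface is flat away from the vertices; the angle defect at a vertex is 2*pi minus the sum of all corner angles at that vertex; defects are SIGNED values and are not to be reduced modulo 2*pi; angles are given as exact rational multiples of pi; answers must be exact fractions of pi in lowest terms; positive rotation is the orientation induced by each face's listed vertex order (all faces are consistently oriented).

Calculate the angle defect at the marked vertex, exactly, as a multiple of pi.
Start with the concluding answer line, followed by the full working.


Answer: defect(P1) = (-2/3)*pi

Sum of corner angles at P1: (8/3)*pi
defect = 2*pi - (8/3)*pi


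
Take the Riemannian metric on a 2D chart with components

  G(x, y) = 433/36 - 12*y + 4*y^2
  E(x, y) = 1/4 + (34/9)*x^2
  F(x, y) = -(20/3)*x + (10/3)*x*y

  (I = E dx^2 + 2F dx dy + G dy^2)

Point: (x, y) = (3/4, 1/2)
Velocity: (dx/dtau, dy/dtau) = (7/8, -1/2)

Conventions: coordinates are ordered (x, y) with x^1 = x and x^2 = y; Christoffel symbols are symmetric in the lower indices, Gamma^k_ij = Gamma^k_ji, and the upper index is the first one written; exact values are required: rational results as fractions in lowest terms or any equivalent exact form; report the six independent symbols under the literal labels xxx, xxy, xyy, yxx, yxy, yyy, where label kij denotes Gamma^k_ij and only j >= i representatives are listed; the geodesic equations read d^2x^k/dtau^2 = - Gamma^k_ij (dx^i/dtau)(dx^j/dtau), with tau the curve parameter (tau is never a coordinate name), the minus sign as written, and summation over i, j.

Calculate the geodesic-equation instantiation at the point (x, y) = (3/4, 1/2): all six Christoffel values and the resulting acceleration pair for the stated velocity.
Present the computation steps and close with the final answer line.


E = 19/8, F = -15/4, G = 253/36 at the point
E_x = 17/3, E_y = 0, F_x = -5, F_y = 5/2, G_x = 0, G_y = -8
EG - F^2 = 757/288;  g^inv = (288/757) * [[253/36, 15/4], [15/4, 19/8]]
first-kind symbols [ij,l] = (1/2)(d_i g_jl + d_j g_il - d_l g_ij): [xx,x] = E_x/2 = 17/6, [xx,y] = F_x - E_y/2 = -5, [xy,x] = E_y/2 = 0, [xy,y] = G_x/2 = 0, [yy,x] = F_y - G_x/2 = 5/2, [yy,y] = G_y/2 = -4
Gamma^x_ij = (G*[ij,x] - F*[ij,y])/(EG - F^2), Gamma^y_ij = (E*[ij,y] - F*[ij,x])/(EG - F^2)
Gamma_xxx = 1004/2271, Gamma_xxy = 0, Gamma_xyy = 740/757, Gamma_yxx = -360/757, Gamma_yxy = 0, Gamma_yyy = -36/757
d^2x/dtau^2 = -(Gamma_xxx*(7/8)^2 + 2*Gamma_xxy*(7/8)*(-1/2) + Gamma_xyy*(-1/2)^2) = -21179/36336
d^2y/dtau^2 = -(Gamma_yxx*(7/8)^2 + 2*Gamma_yxy*(7/8)*(-1/2) + Gamma_yyy*(-1/2)^2) = 2277/6056

Answer: Gamma_xxx = 1004/2271, Gamma_xxy = 0, Gamma_xyy = 740/757, Gamma_yxx = -360/757, Gamma_yxy = 0, Gamma_yyy = -36/757; accelerations (d^2x/dtau^2, d^2y/dtau^2) = (-21179/36336, 2277/6056)


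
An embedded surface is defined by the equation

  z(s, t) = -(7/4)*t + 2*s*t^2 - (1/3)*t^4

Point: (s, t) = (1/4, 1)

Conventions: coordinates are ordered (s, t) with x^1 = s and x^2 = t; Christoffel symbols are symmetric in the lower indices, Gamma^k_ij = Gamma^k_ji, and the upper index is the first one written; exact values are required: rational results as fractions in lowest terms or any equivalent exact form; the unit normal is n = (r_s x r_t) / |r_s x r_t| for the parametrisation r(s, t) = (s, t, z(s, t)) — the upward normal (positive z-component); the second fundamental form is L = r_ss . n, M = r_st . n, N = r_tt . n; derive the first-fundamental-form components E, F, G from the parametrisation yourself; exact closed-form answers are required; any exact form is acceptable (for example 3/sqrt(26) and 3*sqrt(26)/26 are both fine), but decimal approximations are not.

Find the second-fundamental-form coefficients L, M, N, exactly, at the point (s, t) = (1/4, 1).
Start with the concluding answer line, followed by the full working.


Answer: L = 0, M = 48*sqrt(1345)/1345, N = -36*sqrt(1345)/1345

z_s = 2, z_t = -25/12, z_ss = 0, z_st = 4, z_tt = -3
E = 5, F = -25/6, G = 769/144; answer radicand W^2 = 1345/144
unnormalised second-form numerators: l = 0, m = 4, n = -3; L = l/sqrt(1345/144), and similarly M = m/sqrt(W^2), N = n/sqrt(W^2)


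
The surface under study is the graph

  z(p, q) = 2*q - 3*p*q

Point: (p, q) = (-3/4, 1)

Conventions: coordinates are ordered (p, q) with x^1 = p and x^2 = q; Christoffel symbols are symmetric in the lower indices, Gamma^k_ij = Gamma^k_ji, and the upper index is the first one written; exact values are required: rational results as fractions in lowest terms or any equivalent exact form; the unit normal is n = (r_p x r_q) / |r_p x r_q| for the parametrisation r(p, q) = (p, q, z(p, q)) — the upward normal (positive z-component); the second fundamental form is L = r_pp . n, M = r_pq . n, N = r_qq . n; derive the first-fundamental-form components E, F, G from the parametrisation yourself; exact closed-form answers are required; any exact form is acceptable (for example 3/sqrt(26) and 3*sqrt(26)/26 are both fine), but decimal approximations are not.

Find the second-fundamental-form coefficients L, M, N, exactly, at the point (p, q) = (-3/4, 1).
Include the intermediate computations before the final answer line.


z_p = -3, z_q = 17/4, z_pp = 0, z_pq = -3, z_qq = 0
E = 10, F = -51/4, G = 305/16; answer radicand W^2 = 449/16
unnormalised second-form numerators: l = 0, m = -3, n = 0; L = l/sqrt(449/16), and similarly M = m/sqrt(W^2), N = n/sqrt(W^2)

Answer: L = 0, M = -12*sqrt(449)/449, N = 0


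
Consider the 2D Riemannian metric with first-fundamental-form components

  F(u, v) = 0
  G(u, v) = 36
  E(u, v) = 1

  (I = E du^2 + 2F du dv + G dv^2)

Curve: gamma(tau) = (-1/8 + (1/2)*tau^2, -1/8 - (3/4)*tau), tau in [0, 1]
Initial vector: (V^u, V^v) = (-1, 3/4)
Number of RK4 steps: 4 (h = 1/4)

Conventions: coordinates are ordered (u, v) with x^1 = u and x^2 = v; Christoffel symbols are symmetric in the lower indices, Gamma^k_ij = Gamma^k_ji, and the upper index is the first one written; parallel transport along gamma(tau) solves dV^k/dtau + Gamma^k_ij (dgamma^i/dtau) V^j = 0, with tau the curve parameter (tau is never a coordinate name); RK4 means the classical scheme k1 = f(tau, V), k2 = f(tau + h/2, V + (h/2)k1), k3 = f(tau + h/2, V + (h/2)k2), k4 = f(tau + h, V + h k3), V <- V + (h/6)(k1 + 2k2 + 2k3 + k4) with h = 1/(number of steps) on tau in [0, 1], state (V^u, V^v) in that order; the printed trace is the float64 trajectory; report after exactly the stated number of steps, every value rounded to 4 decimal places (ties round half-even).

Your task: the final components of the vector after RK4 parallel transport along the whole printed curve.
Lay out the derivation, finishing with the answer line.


gamma'(tau) = (tau, -3/4); f(tau, V)^k = -Gamma^k_ij(gamma(tau)) gamma'^i(tau) V^j; h = 1/4; intermediate values shown to 6 dp
curve data and Christoffel symbols at the stage parameters:
  tau = 0.000000: gamma = (-0.125000, -0.125000), gamma' = (0.000000, -0.750000); Gamma_uuu = 0.000000, Gamma_uuv = 0.000000, Gamma_uvv = 0.000000, Gamma_vuu = 0.000000, Gamma_vuv = 0.000000, Gamma_vvv = 0.000000
  tau = 0.125000: gamma = (-0.117188, -0.218750), gamma' = (0.125000, -0.750000); Gamma_uuu = 0.000000, Gamma_uuv = 0.000000, Gamma_uvv = 0.000000, Gamma_vuu = 0.000000, Gamma_vuv = 0.000000, Gamma_vvv = 0.000000
  tau = 0.250000: gamma = (-0.093750, -0.312500), gamma' = (0.250000, -0.750000); Gamma_uuu = 0.000000, Gamma_uuv = 0.000000, Gamma_uvv = 0.000000, Gamma_vuu = 0.000000, Gamma_vuv = 0.000000, Gamma_vvv = 0.000000
  tau = 0.375000: gamma = (-0.054688, -0.406250), gamma' = (0.375000, -0.750000); Gamma_uuu = 0.000000, Gamma_uuv = 0.000000, Gamma_uvv = 0.000000, Gamma_vuu = 0.000000, Gamma_vuv = 0.000000, Gamma_vvv = 0.000000
  tau = 0.500000: gamma = (0.000000, -0.500000), gamma' = (0.500000, -0.750000); Gamma_uuu = 0.000000, Gamma_uuv = 0.000000, Gamma_uvv = 0.000000, Gamma_vuu = 0.000000, Gamma_vuv = 0.000000, Gamma_vvv = 0.000000
  tau = 0.625000: gamma = (0.070312, -0.593750), gamma' = (0.625000, -0.750000); Gamma_uuu = 0.000000, Gamma_uuv = 0.000000, Gamma_uvv = 0.000000, Gamma_vuu = 0.000000, Gamma_vuv = 0.000000, Gamma_vvv = 0.000000
  tau = 0.750000: gamma = (0.156250, -0.687500), gamma' = (0.750000, -0.750000); Gamma_uuu = 0.000000, Gamma_uuv = 0.000000, Gamma_uvv = 0.000000, Gamma_vuu = 0.000000, Gamma_vuv = 0.000000, Gamma_vvv = 0.000000
  tau = 0.875000: gamma = (0.257812, -0.781250), gamma' = (0.875000, -0.750000); Gamma_uuu = 0.000000, Gamma_uuv = 0.000000, Gamma_uvv = 0.000000, Gamma_vuu = 0.000000, Gamma_vuv = 0.000000, Gamma_vvv = 0.000000
  tau = 1.000000: gamma = (0.375000, -0.875000), gamma' = (1.000000, -0.750000); Gamma_uuu = 0.000000, Gamma_uuv = 0.000000, Gamma_uvv = 0.000000, Gamma_vuu = 0.000000, Gamma_vuv = 0.000000, Gamma_vvv = 0.000000
step 0: V^u = -1.0000, V^v = 0.7500
step 1: k1 = (0.000000, 0.000000), k2 = (0.000000, 0.000000), k3 = (0.000000, 0.000000), k4 = (0.000000, 0.000000); V <- V + (h/6)(k1 + 2k2 + 2k3 + k4): V^u = -1.0000, V^v = 0.7500
step 2: k1 = (0.000000, 0.000000), k2 = (0.000000, 0.000000), k3 = (0.000000, 0.000000), k4 = (0.000000, 0.000000); V <- V + (h/6)(k1 + 2k2 + 2k3 + k4): V^u = -1.0000, V^v = 0.7500
step 3: k1 = (0.000000, 0.000000), k2 = (0.000000, 0.000000), k3 = (0.000000, 0.000000), k4 = (0.000000, 0.000000); V <- V + (h/6)(k1 + 2k2 + 2k3 + k4): V^u = -1.0000, V^v = 0.7500
step 4: k1 = (0.000000, 0.000000), k2 = (0.000000, 0.000000), k3 = (0.000000, 0.000000), k4 = (0.000000, 0.000000); V <- V + (h/6)(k1 + 2k2 + 2k3 + k4): V^u = -1.0000, V^v = 0.7500

Answer: V^u = -1.0000, V^v = 0.7500


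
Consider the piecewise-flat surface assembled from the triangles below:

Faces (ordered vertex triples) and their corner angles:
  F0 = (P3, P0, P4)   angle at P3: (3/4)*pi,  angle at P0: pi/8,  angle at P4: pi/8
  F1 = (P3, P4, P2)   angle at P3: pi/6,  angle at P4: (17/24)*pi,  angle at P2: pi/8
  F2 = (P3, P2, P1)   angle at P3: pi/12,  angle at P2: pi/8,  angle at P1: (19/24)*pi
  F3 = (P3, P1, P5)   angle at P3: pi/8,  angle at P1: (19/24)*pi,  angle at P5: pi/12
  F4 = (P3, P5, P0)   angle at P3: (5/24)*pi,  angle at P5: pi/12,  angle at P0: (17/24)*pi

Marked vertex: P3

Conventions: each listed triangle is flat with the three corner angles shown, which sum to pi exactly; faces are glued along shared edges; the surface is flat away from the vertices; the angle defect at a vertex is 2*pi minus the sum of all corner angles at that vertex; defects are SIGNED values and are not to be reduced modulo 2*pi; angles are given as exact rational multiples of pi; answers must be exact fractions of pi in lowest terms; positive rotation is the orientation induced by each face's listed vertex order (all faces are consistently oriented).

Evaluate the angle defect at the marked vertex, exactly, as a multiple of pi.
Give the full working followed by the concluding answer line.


Sum of corner angles at P3: (4/3)*pi
defect = 2*pi - (4/3)*pi

Answer: defect(P3) = (2/3)*pi


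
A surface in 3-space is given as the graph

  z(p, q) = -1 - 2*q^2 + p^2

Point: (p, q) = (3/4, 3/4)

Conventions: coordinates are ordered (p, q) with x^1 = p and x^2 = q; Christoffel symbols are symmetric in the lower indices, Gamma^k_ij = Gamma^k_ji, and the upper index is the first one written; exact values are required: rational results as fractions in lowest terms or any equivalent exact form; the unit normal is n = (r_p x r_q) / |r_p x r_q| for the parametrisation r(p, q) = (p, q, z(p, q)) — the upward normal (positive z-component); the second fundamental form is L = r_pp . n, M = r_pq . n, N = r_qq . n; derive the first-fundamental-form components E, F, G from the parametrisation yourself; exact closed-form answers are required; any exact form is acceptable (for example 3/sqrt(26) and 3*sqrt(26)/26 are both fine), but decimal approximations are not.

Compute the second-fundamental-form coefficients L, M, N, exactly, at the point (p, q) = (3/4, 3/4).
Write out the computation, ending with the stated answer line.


z_p = 3/2, z_q = -3, z_pp = 2, z_pq = 0, z_qq = -4
E = 13/4, F = -9/2, G = 10; answer radicand W^2 = 49/4
unnormalised second-form numerators: l = 2, m = 0, n = -4; L = l/sqrt(49/4), and similarly M = m/sqrt(W^2), N = n/sqrt(W^2)

Answer: L = 4/7, M = 0, N = -8/7


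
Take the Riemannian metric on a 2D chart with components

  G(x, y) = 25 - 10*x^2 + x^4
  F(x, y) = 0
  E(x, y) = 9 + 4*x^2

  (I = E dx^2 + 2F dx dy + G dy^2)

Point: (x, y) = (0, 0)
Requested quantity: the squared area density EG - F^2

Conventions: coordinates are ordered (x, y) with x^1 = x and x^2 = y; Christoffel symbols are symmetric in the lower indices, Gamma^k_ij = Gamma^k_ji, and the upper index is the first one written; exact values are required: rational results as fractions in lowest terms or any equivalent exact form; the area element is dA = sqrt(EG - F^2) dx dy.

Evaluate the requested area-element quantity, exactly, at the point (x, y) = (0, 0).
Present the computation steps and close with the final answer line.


E = 9, F = 0, G = 25; EG - F^2 = 225

Answer: EG - F^2 = 225


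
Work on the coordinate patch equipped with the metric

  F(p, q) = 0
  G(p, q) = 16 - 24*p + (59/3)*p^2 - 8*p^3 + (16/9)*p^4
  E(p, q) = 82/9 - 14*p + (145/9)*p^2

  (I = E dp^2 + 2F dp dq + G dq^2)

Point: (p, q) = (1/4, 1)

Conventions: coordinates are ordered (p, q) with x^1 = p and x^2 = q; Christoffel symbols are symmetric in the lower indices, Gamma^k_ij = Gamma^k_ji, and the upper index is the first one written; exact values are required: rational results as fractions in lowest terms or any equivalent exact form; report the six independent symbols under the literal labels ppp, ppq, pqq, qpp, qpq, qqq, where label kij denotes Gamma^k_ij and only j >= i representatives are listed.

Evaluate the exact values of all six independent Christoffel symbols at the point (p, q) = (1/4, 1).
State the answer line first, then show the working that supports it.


Answer: Gamma_ppp = -428/953, Gamma_ppq = 0, Gamma_pqq = 1120/953, Gamma_qpp = 0, Gamma_qpq = -7/10, Gamma_qqq = 0

E = 953/144, F = 0, G = 100/9 at the point
E_p = -107/18, E_q = 0, F_p = 0, F_q = 0, G_p = -140/9, G_q = 0
EG - F^2 = 23825/324;  g^inv = (324/23825) * [[100/9, 0], [0, 953/144]]
first-kind symbols [ij,l] = (1/2)(d_i g_jl + d_j g_il - d_l g_ij): [pp,p] = E_p/2 = -107/36, [pp,q] = F_p - E_q/2 = 0, [pq,p] = E_q/2 = 0, [pq,q] = G_p/2 = -70/9, [qq,p] = F_q - G_p/2 = 70/9, [qq,q] = G_q/2 = 0
Gamma^p_ij = (G*[ij,p] - F*[ij,q])/(EG - F^2), Gamma^q_ij = (E*[ij,q] - F*[ij,p])/(EG - F^2)


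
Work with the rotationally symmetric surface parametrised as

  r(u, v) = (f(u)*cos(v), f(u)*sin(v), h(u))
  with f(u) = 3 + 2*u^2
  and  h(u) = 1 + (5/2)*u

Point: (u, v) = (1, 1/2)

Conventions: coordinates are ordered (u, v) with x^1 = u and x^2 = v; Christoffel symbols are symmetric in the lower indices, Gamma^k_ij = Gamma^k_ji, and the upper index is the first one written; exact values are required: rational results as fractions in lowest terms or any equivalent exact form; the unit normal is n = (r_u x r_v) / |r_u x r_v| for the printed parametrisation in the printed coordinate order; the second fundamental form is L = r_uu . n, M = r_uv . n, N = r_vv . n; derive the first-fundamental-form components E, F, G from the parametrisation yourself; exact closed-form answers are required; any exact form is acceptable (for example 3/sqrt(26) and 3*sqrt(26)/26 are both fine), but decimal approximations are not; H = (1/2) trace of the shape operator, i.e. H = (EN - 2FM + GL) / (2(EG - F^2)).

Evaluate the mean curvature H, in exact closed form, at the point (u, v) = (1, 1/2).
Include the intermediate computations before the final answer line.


f = 5, f' = 4, f'' = 4, h' = 5/2, h'' = 0
E = 89/4, F = 0, G = 25; answer radicand W^2 = 89/4
unnormalised second-form numerators: l = -10, m = 0, n = 25/2; L = l/sqrt(89/4), and similarly M = m/sqrt(W^2), N = n/sqrt(W^2)
H = (E*n - 2*F*m + G*l) / (2*(EG - F^2)*sqrt(W^2)); E*n - 2*F*m + G*l = 225/8, EG - F^2 = 2225/4, so H = (9/356)/sqrt(89/4)

Answer: H = 9*sqrt(89)/15842


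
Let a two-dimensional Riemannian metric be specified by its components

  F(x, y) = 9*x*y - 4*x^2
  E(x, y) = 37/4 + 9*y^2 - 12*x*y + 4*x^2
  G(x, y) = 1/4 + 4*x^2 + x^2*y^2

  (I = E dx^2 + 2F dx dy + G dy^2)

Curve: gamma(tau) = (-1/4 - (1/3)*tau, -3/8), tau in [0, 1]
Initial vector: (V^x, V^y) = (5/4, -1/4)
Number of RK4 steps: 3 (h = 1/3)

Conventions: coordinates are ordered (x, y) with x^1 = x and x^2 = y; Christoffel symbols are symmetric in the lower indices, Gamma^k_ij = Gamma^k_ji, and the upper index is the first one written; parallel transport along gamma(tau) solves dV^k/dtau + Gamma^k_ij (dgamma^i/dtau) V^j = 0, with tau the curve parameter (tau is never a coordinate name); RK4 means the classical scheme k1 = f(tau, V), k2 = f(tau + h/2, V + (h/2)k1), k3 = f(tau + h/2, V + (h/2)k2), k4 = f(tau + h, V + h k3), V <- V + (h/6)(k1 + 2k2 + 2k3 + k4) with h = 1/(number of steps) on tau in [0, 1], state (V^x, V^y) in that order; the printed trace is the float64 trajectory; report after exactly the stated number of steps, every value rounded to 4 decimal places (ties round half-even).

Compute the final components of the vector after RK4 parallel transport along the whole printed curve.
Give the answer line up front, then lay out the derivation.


Answer: V^x = 1.2519, V^y = 0.1298

gamma'(tau) = (-1/3, 0); f(tau, V)^k = -Gamma^k_ij(gamma(tau)) gamma'^i(tau) V^j; h = 1/3; intermediate values shown to 6 dp
curve data and Christoffel symbols at the stage parameters:
  tau = 0.000000: gamma = (-0.250000, -0.375000), gamma' = (-0.333333, 0.000000); Gamma_xxx = 0.074489, Gamma_xxy = -0.074543, Gamma_xyy = -0.132714, Gamma_yxx = 0.895798, Gamma_yxy = -1.947559, Gamma_yyy = 0.108811
  tau = 0.166667: gamma = (-0.305556, -0.375000), gamma' = (-0.333333, 0.000000); Gamma_xxx = 0.044860, Gamma_xxy = -0.026525, Gamma_xyy = -0.163977, Gamma_yxx = 0.913628, Gamma_yxy = -1.960054, Gamma_yyy = 0.114440
  tau = 0.333333: gamma = (-0.361111, -0.375000), gamma' = (-0.333333, 0.000000); Gamma_xxx = 0.019117, Gamma_xxy = 0.012646, Gamma_xyy = -0.194569, Gamma_yxx = 0.897400, Gamma_yxy = -1.903988, Gamma_yyy = 0.109808
  tau = 0.500000: gamma = (-0.416667, -0.375000), gamma' = (-0.333333, 0.000000); Gamma_xxx = -0.003280, Gamma_xxy = 0.044543, Gamma_xyy = -0.224340, Gamma_yxx = 0.862528, Gamma_yxy = -1.813440, Gamma_yyy = 0.097622
  tau = 0.666667: gamma = (-0.472222, -0.375000), gamma' = (-0.333333, 0.000000); Gamma_xxx = -0.022991, Gamma_xxy = 0.070835, Gamma_xyy = -0.253269, Gamma_yxx = 0.818675, Gamma_yxy = -1.708811, Gamma_yyy = 0.080212
  tau = 0.833333: gamma = (-0.527778, -0.375000), gamma' = (-0.333333, 0.000000); Gamma_xxx = -0.040596, Gamma_xxy = 0.092910, Gamma_xyy = -0.281393, Gamma_yxx = 0.771455, Gamma_yxy = -1.601365, Gamma_yyy = 0.059320
  tau = 1.000000: gamma = (-0.583333, -0.375000), gamma' = (-0.333333, 0.000000); Gamma_xxx = -0.056556, Gamma_xxy = 0.111825, Gamma_xyy = -0.308766, Gamma_yxx = 0.723966, Gamma_yxy = -1.496908, Gamma_yyy = 0.036175
step 0: V^x = 1.2500, V^y = -0.2500
step 1: k1 = (0.037249, 0.535546), k2 = (0.020206, 0.487590), k3 = (0.020234, 0.491947), k4 = (0.007646, 0.430526); V <- V + (h/6)(k1 + 2k2 + 2k3 + k4): V^x = 1.2570, V^y = -0.0875
step 2: k1 = (0.007641, 0.431535), k2 = (-0.001607, 0.371173), k3 = (-0.001755, 0.376811), k4 = (-0.008729, 0.321153); V <- V + (h/6)(k1 + 2k2 + 2k3 + k4): V^x = 1.2566, V^y = 0.0374
step 3: k1 = (-0.008746, 0.321581), k2 = (-0.014165, 0.274159), k3 = (-0.014397, 0.278146), k4 = (-0.018747, 0.237136); V <- V + (h/6)(k1 + 2k2 + 2k3 + k4): V^x = 1.2519, V^y = 0.1298


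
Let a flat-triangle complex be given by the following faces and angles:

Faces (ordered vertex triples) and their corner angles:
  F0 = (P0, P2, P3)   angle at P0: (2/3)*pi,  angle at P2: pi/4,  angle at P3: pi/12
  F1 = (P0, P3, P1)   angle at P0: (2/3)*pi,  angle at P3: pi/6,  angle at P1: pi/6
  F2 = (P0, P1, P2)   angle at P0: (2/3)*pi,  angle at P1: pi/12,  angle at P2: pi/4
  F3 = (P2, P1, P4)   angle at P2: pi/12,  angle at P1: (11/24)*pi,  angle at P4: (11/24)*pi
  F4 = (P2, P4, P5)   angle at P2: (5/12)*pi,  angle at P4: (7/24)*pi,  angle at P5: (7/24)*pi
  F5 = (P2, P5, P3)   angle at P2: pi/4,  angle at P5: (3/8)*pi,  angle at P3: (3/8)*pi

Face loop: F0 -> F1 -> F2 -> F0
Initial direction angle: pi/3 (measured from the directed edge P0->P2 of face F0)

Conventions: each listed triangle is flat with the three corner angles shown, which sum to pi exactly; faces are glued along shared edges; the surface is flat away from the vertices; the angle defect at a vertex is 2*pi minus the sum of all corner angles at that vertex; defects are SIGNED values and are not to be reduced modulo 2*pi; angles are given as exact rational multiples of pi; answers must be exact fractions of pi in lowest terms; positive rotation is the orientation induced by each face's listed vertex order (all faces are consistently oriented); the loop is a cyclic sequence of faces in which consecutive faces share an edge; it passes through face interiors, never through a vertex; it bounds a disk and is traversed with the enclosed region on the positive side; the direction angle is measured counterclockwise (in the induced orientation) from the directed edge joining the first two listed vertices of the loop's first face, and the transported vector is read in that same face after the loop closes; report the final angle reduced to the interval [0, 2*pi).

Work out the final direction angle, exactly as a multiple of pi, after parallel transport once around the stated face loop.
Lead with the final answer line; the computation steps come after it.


Answer: final direction angle = pi/3

enclosed vertex P0: corner angles sum to 2*pi, defect = 2*pi - 2*pi = 0
final direction = starting direction + enclosed defect total, reduced mod 2*pi (induced orientation)
final angle = pi/3 + 0 = pi/3 (mod 2*pi)


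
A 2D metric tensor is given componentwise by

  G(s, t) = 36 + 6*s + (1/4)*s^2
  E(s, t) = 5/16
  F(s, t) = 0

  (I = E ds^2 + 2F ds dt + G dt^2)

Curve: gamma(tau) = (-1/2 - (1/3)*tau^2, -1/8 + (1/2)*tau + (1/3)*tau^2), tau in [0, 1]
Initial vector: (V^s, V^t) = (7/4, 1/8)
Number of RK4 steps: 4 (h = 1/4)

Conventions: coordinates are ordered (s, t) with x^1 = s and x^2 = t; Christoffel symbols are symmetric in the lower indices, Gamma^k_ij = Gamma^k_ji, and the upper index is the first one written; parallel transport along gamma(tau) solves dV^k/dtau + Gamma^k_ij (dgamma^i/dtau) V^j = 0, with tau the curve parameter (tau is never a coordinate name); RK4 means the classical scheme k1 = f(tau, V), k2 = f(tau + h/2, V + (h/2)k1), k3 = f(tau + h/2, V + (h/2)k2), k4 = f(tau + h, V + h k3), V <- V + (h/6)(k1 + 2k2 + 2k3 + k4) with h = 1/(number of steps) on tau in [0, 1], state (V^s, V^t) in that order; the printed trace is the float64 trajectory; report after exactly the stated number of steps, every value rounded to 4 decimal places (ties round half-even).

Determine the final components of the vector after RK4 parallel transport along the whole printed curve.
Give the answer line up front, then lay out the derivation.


Answer: V^s = 2.1580, V^t = -0.0242

gamma'(tau) = (-(2/3)*tau, 1/2 + (2/3)*tau); f(tau, V)^k = -Gamma^k_ij(gamma(tau)) gamma'^i(tau) V^j; h = 1/4; intermediate values shown to 6 dp
curve data and Christoffel symbols at the stage parameters:
  tau = 0.000000: gamma = (-0.500000, -0.125000), gamma' = (0.000000, 0.500000); Gamma_sss = 0.000000, Gamma_sst = 0.000000, Gamma_stt = -9.200000, Gamma_tss = 0.000000, Gamma_tst = 0.086957, Gamma_ttt = 0.000000
  tau = 0.125000: gamma = (-0.505208, -0.057292), gamma' = (-0.083333, 0.583333); Gamma_sss = 0.000000, Gamma_sst = 0.000000, Gamma_stt = -9.195833, Gamma_tss = 0.000000, Gamma_tst = 0.086996, Gamma_ttt = 0.000000
  tau = 0.250000: gamma = (-0.520833, 0.020833), gamma' = (-0.166667, 0.666667); Gamma_sss = 0.000000, Gamma_sst = 0.000000, Gamma_stt = -9.183333, Gamma_tss = 0.000000, Gamma_tst = 0.087114, Gamma_ttt = 0.000000
  tau = 0.375000: gamma = (-0.546875, 0.109375), gamma' = (-0.250000, 0.750000); Gamma_sss = 0.000000, Gamma_sst = 0.000000, Gamma_stt = -9.162500, Gamma_tss = 0.000000, Gamma_tst = 0.087312, Gamma_ttt = 0.000000
  tau = 0.500000: gamma = (-0.583333, 0.208333), gamma' = (-0.333333, 0.833333); Gamma_sss = 0.000000, Gamma_sst = 0.000000, Gamma_stt = -9.133333, Gamma_tss = 0.000000, Gamma_tst = 0.087591, Gamma_ttt = 0.000000
  tau = 0.625000: gamma = (-0.630208, 0.317708), gamma' = (-0.416667, 0.916667); Gamma_sss = 0.000000, Gamma_sst = 0.000000, Gamma_stt = -9.095833, Gamma_tss = 0.000000, Gamma_tst = 0.087952, Gamma_ttt = 0.000000
  tau = 0.750000: gamma = (-0.687500, 0.437500), gamma' = (-0.500000, 1.000000); Gamma_sss = 0.000000, Gamma_sst = 0.000000, Gamma_stt = -9.050000, Gamma_tss = 0.000000, Gamma_tst = 0.088398, Gamma_ttt = 0.000000
  tau = 0.875000: gamma = (-0.755208, 0.567708), gamma' = (-0.583333, 1.083333); Gamma_sss = 0.000000, Gamma_sst = 0.000000, Gamma_stt = -8.995833, Gamma_tss = 0.000000, Gamma_tst = 0.088930, Gamma_ttt = 0.000000
  tau = 1.000000: gamma = (-0.833333, 0.708333), gamma' = (-0.666667, 1.166667); Gamma_sss = 0.000000, Gamma_sst = 0.000000, Gamma_stt = -8.933333, Gamma_tss = 0.000000, Gamma_tst = 0.089552, Gamma_ttt = 0.000000
step 0: V^s = 1.7500, V^t = 0.1250
step 1: k1 = (0.575000, -0.076087), k2 = (0.619511, -0.091619), k3 = (0.609097, -0.091915), k4 = (0.624597, -0.108996); V <- V + (h/6)(k1 + 2k2 + 2k3 + k4): V^s = 1.9024, V^t = 0.1020
step 2: k1 = (0.624428, -0.109001), k2 = (0.607258, -0.127758), k3 = (0.591147, -0.127668), k4 = (0.533362, -0.147600); V <- V + (h/6)(k1 + 2k2 + 2k3 + k4): V^s = 2.0505, V^t = 0.0700
step 3: k1 = (0.532904, -0.147625), k2 = (0.429927, -0.168796), k3 = (0.407862, -0.167856), k4 = (0.253876, -0.189031); V <- V + (h/6)(k1 + 2k2 + 2k3 + k4): V^s = 2.1531, V^t = 0.0279
step 4: k1 = (0.252810, -0.189092), k2 = (0.041889, -0.210251), k3 = (0.016114, -0.207848), k4 = (-0.250416, -0.226803); V <- V + (h/6)(k1 + 2k2 + 2k3 + k4): V^s = 2.1580, V^t = -0.0242
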